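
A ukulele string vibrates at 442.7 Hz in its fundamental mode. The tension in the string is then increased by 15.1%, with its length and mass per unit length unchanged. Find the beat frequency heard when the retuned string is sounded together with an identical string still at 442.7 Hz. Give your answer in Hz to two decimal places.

For a string, f ∝ √T, so the new frequency is 442.7·√1.151 = 474.9492 Hz.
f_beat = |474.9492 − 442.7| = 32.25 Hz.

32.25 Hz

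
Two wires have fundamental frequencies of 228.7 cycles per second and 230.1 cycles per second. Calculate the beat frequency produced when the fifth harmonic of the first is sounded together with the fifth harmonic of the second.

7.0 Hz

Fifth harmonic of the first: 5·228.7 = 1143.5 Hz.
Fifth harmonic of the second: 5·230.1 = 1150.5 Hz.
f_beat = |1143.5 − 1150.5| = 7.0 Hz.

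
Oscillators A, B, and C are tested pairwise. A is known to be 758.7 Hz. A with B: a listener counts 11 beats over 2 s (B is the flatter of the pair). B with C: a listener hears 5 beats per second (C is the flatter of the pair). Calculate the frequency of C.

748.2 Hz

A–B: Beat frequency = 11/2 = 5.5 Hz.
B is below A, so f_B = 758.7 − 5.5 = 753.2 Hz.
C is below B, so f_C = 753.2 − 5 = 748.2 Hz.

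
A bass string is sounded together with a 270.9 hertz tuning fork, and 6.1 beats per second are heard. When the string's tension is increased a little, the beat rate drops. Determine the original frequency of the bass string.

264.8 Hz

|f − 270.9| = 6.1, so the bass string was at either 264.8 Hz or 277 Hz.
Higher tension means higher frequency; the adjustment raises the bass string's frequency.
The beat rate fell, so the adjustment moved the bass string toward 270.9 Hz — it must have started below the reference.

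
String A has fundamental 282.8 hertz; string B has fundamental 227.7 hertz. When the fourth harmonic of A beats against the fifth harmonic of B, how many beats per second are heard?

7.3 Hz

Fourth harmonic of the first: 4·282.8 = 1131.2 Hz.
Fifth harmonic of the second: 5·227.7 = 1138.5 Hz.
f_beat = |1131.2 − 1138.5| = 7.3 Hz.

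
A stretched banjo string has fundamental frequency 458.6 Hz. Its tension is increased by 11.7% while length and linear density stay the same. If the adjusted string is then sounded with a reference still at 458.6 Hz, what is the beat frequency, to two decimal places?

For a string, f ∝ √T, so the new frequency is 458.6·√1.117 = 484.6862 Hz.
f_beat = |484.6862 − 458.6| = 26.09 Hz.

26.09 Hz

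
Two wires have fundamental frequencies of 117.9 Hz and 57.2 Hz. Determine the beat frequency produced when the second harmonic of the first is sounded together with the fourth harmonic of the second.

7.0 Hz

Second harmonic of the first: 2·117.9 = 235.8 Hz.
Fourth harmonic of the second: 4·57.2 = 228.8 Hz.
f_beat = |235.8 − 228.8| = 7.0 Hz.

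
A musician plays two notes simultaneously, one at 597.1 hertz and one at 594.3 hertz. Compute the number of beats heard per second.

2.8 Hz

Beats arise from superposition of two nearby frequencies; the beat rate is |f₁ − f₂|.
|597.1 − 594.3| = 2.8 Hz.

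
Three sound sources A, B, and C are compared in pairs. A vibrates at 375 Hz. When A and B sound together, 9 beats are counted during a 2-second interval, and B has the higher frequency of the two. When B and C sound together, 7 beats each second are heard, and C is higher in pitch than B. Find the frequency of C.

A–B: Beat frequency = 9/2 = 4.5 Hz.
B is above A, so f_B = 375 + 4.5 = 379.5 Hz.
C is above B, so f_C = 379.5 + 7 = 386.5 Hz.

386.5 Hz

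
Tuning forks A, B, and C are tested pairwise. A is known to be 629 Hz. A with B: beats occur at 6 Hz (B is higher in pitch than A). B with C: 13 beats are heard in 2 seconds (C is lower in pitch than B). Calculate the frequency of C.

B is above A, so f_B = 629 + 6 = 635 Hz.
B–C: Beat frequency = 13/2 = 6.5 Hz.
C is below B, so f_C = 635 − 6.5 = 628.5 Hz.

628.5 Hz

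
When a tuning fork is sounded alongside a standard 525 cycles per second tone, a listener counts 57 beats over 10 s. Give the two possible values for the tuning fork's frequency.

Beat frequency = 57/10 = 5.7 Hz.
|f − 525| = 5.7, so f = 525 ± 5.7.

519.3 Hz or 530.7 Hz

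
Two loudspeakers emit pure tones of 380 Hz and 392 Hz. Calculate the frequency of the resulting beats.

12 Hz

Beats arise from superposition of two nearby frequencies; the beat rate is |f₁ − f₂|.
|380 − 392| = 12 Hz.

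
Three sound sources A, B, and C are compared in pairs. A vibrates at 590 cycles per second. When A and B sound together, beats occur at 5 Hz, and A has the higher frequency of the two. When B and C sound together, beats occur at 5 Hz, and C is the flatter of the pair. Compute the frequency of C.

580 Hz

B is below A, so f_B = 590 − 5 = 585 Hz.
C is below B, so f_C = 585 − 5 = 580 Hz.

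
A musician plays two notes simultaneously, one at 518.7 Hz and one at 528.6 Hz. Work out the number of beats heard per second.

Beats arise from superposition of two nearby frequencies; the beat rate is |f₁ − f₂|.
|518.7 − 528.6| = 9.9 Hz.

9.9 Hz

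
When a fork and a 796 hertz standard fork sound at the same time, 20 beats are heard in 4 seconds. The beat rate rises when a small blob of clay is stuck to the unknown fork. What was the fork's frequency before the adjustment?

791 Hz

Beat frequency = 20/4 = 5 Hz.
|f − 796| = 5, so the fork was at either 791 Hz or 801 Hz.
Adding mass to a fork lowers its frequency; the adjustment lowers the fork's frequency.
The beat rate rose, so the adjustment moved the fork further from 796 Hz — it was already below the reference.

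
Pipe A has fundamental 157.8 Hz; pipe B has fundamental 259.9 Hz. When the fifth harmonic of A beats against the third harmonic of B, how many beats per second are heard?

Fifth harmonic of the first: 5·157.8 = 789.0 Hz.
Third harmonic of the second: 3·259.9 = 779.7 Hz.
f_beat = |789.0 − 779.7| = 9.3 Hz.

9.3 Hz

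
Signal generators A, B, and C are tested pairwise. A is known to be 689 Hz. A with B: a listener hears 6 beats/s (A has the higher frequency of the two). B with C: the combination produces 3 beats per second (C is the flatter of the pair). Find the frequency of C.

B is below A, so f_B = 689 − 6 = 683 Hz.
C is below B, so f_C = 683 − 3 = 680 Hz.

680 Hz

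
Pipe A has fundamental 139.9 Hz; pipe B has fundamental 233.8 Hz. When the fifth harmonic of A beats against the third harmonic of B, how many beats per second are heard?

Fifth harmonic of the first: 5·139.9 = 699.5 Hz.
Third harmonic of the second: 3·233.8 = 701.4 Hz.
f_beat = |699.5 − 701.4| = 1.9 Hz.

1.9 Hz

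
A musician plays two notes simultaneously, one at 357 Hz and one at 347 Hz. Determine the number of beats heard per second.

f_beat = |f₁ − f₂|.
|357 − 347| = 10 Hz.

10 Hz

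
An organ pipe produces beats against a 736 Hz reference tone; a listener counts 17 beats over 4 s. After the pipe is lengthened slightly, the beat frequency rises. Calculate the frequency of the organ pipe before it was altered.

Beat frequency = 17/4 = 4.25 Hz.
|f − 736| = 4.25, so the organ pipe was at either 731.75 Hz or 740.25 Hz.
A longer pipe has a lower fundamental; the adjustment lowers the organ pipe's frequency.
The beat rate rose, so the adjustment moved the organ pipe further from 736 Hz — it was already below the reference.

731.75 Hz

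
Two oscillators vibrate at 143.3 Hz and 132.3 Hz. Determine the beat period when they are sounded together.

f_beat = |143.3 − 132.3| = 11 Hz.
Beat period T = 1 / f_beat = 1 / 11 s.

0.091 s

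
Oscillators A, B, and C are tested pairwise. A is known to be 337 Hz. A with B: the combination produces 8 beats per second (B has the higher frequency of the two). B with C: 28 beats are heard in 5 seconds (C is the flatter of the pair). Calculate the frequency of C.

339.4 Hz

B is above A, so f_B = 337 + 8 = 345 Hz.
B–C: Beat frequency = 28/5 = 5.6 Hz.
C is below B, so f_C = 345 − 5.6 = 339.4 Hz.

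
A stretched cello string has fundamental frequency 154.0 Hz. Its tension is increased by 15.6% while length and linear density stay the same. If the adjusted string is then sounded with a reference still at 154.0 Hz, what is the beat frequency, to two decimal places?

For a string, f ∝ √T, so the new frequency is 154.0·√1.156 = 165.5769 Hz.
f_beat = |165.5769 − 154.0| = 11.58 Hz.

11.58 Hz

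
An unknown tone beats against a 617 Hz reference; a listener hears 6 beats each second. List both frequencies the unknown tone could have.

611 Hz or 623 Hz

|f − 617| = 6, so f = 617 ± 6.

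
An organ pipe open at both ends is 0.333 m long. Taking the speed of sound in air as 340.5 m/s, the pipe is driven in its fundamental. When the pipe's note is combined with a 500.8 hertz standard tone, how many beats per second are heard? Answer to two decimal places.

10.46 Hz

Open pipe: f_n = n·v/(2L) = 1·340.5/(2·0.333) = 511.2613 Hz.
f_beat = |511.2613 − 500.8| = 10.46 Hz.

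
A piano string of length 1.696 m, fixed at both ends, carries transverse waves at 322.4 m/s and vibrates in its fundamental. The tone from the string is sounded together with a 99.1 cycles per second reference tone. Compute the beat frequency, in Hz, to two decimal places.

4.05 Hz

For a string fixed at both ends, f_n = n·v/(2L) = 1·322.4/(2·1.696) = 95.0472 Hz.
f_beat = |95.0472 − 99.1| = 4.05 Hz.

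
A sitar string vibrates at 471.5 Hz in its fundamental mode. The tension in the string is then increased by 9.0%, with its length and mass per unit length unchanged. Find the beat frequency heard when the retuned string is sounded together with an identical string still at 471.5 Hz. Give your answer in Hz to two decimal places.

20.76 Hz

For a string, f ∝ √T, so the new frequency is 471.5·√1.090 = 492.2605 Hz.
f_beat = |492.2605 − 471.5| = 20.76 Hz.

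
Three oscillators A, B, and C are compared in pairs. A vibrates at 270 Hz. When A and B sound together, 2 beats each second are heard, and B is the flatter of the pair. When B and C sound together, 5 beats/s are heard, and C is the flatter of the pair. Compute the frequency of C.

B is below A, so f_B = 270 − 2 = 268 Hz.
C is below B, so f_C = 268 − 5 = 263 Hz.

263 Hz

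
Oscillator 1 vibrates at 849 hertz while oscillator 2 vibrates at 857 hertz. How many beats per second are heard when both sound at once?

8 Hz

The beat frequency equals the magnitude of the frequency difference.
|849 − 857| = 8 Hz.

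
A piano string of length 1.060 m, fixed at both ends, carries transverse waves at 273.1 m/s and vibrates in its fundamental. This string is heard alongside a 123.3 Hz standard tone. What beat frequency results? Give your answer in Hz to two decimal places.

For a string fixed at both ends, f_n = n·v/(2L) = 1·273.1/(2·1.060) = 128.8208 Hz.
f_beat = |128.8208 − 123.3| = 5.52 Hz.

5.52 Hz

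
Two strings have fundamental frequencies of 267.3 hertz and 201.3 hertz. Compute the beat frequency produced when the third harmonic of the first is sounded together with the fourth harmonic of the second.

Third harmonic of the first: 3·267.3 = 801.9 Hz.
Fourth harmonic of the second: 4·201.3 = 805.2 Hz.
f_beat = |801.9 − 805.2| = 3.3 Hz.

3.3 Hz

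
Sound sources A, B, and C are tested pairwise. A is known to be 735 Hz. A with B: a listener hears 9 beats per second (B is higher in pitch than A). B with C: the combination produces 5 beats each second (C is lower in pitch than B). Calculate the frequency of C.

739 Hz

B is above A, so f_B = 735 + 9 = 744 Hz.
C is below B, so f_C = 744 − 5 = 739 Hz.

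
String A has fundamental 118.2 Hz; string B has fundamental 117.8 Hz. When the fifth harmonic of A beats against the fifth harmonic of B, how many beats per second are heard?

Fifth harmonic of the first: 5·118.2 = 591.0 Hz.
Fifth harmonic of the second: 5·117.8 = 589.0 Hz.
f_beat = |591.0 − 589.0| = 2.0 Hz.

2.0 Hz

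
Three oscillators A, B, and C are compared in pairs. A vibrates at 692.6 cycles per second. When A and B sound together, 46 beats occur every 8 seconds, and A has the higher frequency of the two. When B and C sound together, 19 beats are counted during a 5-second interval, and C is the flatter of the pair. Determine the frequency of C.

683.05 Hz

A–B: Beat frequency = 46/8 = 5.75 Hz.
B is below A, so f_B = 692.6 − 5.75 = 686.85 Hz.
B–C: Beat frequency = 19/5 = 3.8 Hz.
C is below B, so f_C = 686.85 − 3.8 = 683.05 Hz.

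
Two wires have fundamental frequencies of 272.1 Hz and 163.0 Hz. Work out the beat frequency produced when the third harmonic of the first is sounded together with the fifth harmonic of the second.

Third harmonic of the first: 3·272.1 = 816.3 Hz.
Fifth harmonic of the second: 5·163.0 = 815.0 Hz.
f_beat = |816.3 − 815.0| = 1.3 Hz.

1.3 Hz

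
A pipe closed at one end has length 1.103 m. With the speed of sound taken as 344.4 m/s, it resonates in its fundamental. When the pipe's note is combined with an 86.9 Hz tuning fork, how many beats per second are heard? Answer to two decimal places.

Closed pipe (odd harmonics): f_n = n·v/(4L) = 1·344.4/(4·1.103) = 78.0598 Hz.
f_beat = |78.0598 − 86.9| = 8.84 Hz.

8.84 Hz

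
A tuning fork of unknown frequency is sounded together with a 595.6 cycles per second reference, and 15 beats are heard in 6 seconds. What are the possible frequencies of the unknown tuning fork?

Beat frequency = 15/6 = 2.5 Hz.
|f − 595.6| = 2.5, so f = 595.6 ± 2.5.

593.1 Hz or 598.1 Hz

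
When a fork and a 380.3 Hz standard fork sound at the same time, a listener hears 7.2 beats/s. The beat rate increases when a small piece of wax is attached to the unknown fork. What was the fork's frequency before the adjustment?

373.1 Hz

|f − 380.3| = 7.2, so the fork was at either 373.1 Hz or 387.5 Hz.
Loading a fork with wax lowers its frequency; the adjustment lowers the fork's frequency.
The beat rate rose, so the adjustment moved the fork further from 380.3 Hz — it was already below the reference.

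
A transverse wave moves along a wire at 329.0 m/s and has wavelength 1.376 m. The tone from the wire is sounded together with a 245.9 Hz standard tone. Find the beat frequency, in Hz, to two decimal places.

Source frequency f = v/λ = 329.0/1.376 = 239.0988 Hz.
f_beat = |239.0988 − 245.9| = 6.80 Hz.

6.80 Hz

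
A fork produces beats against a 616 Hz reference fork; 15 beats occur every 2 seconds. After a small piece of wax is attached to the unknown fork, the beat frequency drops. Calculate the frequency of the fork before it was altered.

623.5 Hz

Beat frequency = 15/2 = 7.5 Hz.
|f − 616| = 7.5, so the fork was at either 608.5 Hz or 623.5 Hz.
Loading a fork with wax lowers its frequency; the adjustment lowers the fork's frequency.
The beat rate fell, so the adjustment moved the fork toward 616 Hz — it must have started above the reference.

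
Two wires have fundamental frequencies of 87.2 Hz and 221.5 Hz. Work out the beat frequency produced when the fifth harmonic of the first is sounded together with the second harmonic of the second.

Fifth harmonic of the first: 5·87.2 = 436.0 Hz.
Second harmonic of the second: 2·221.5 = 443.0 Hz.
f_beat = |436.0 − 443.0| = 7.0 Hz.

7.0 Hz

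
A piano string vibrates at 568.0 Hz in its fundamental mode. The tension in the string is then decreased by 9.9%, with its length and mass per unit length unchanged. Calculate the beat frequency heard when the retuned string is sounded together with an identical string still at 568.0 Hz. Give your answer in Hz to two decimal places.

For a string, f ∝ √T, so the new frequency is 568.0·√0.901 = 539.1514 Hz.
f_beat = |539.1514 − 568.0| = 28.85 Hz.

28.85 Hz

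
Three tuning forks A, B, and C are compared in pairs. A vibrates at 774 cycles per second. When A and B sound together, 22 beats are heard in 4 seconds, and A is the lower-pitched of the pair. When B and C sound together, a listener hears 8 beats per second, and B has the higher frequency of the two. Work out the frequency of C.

771.5 Hz

A–B: Beat frequency = 22/4 = 5.5 Hz.
B is above A, so f_B = 774 + 5.5 = 779.5 Hz.
C is below B, so f_C = 779.5 − 8 = 771.5 Hz.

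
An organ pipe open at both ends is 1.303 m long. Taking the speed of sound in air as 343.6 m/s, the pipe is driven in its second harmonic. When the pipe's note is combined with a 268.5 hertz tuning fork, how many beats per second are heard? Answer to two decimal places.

Open pipe: f_n = n·v/(2L) = 2·343.6/(2·1.303) = 263.6992 Hz.
f_beat = |263.6992 − 268.5| = 4.80 Hz.

4.80 Hz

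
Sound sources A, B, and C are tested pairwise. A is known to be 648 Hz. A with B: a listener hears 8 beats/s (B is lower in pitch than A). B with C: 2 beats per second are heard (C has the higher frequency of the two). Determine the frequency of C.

642 Hz

B is below A, so f_B = 648 − 8 = 640 Hz.
C is above B, so f_C = 640 + 2 = 642 Hz.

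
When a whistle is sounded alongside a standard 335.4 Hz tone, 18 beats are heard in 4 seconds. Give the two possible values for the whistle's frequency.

Beat frequency = 18/4 = 4.5 Hz.
|f − 335.4| = 4.5, so f = 335.4 ± 4.5.

330.9 Hz or 339.9 Hz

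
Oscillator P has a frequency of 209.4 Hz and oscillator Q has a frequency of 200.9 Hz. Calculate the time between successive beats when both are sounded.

0.118 s

f_beat = |209.4 − 200.9| = 8.5 Hz.
Beat period T = 1 / f_beat = 1 / 8.5 s.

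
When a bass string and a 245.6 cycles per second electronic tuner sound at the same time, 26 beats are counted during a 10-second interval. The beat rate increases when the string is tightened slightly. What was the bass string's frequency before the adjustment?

248.2 Hz

Beat frequency = 26/10 = 2.6 Hz.
|f − 245.6| = 2.6, so the bass string was at either 243 Hz or 248.2 Hz.
Increasing tension raises a string's frequency; the adjustment raises the bass string's frequency.
The beat rate rose, so the adjustment moved the bass string further from 245.6 Hz — it was already above the reference.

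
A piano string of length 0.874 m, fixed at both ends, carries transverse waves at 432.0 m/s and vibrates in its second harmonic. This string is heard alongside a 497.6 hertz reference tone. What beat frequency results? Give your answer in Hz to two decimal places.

For a string fixed at both ends, f_n = n·v/(2L) = 2·432.0/(2·0.874) = 494.2792 Hz.
f_beat = |494.2792 − 497.6| = 3.32 Hz.

3.32 Hz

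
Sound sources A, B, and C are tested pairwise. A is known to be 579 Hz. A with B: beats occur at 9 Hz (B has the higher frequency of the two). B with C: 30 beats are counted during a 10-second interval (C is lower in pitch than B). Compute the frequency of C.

B is above A, so f_B = 579 + 9 = 588 Hz.
B–C: Beat frequency = 30/10 = 3 Hz.
C is below B, so f_C = 588 − 3 = 585 Hz.

585 Hz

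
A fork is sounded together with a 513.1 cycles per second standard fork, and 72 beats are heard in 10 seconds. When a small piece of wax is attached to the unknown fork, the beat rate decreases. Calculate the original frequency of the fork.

520.3 Hz

Beat frequency = 72/10 = 7.2 Hz.
|f − 513.1| = 7.2, so the fork was at either 505.9 Hz or 520.3 Hz.
Loading a fork with wax lowers its frequency; the adjustment lowers the fork's frequency.
The beat rate fell, so the adjustment moved the fork toward 513.1 Hz — it must have started above the reference.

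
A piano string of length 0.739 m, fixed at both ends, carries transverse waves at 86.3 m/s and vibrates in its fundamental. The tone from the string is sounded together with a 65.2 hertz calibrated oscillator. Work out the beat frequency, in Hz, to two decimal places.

6.81 Hz

For a string fixed at both ends, f_n = n·v/(2L) = 1·86.3/(2·0.739) = 58.3897 Hz.
f_beat = |58.3897 − 65.2| = 6.81 Hz.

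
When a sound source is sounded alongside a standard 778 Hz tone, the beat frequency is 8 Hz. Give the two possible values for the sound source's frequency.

|f − 778| = 8, so f = 778 ± 8.

770 Hz or 786 Hz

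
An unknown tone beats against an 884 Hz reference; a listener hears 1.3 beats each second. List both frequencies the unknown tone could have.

|f − 884| = 1.3, so f = 884 ± 1.3.

882.7 Hz or 885.3 Hz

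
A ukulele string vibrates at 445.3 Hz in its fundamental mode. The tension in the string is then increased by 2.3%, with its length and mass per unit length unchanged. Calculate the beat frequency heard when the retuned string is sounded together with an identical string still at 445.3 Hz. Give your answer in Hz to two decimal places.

5.09 Hz

For a string, f ∝ √T, so the new frequency is 445.3·√1.023 = 450.3918 Hz.
f_beat = |450.3918 − 445.3| = 5.09 Hz.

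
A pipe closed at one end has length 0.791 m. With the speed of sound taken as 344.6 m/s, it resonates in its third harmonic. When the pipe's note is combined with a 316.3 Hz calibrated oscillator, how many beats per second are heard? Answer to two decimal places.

10.44 Hz

Closed pipe (odd harmonics): f_n = n·v/(4L) = 3·344.6/(4·0.791) = 326.7383 Hz.
f_beat = |326.7383 − 316.3| = 10.44 Hz.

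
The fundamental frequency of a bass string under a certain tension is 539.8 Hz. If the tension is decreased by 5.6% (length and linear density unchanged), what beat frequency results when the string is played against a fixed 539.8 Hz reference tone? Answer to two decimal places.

15.33 Hz

For a string, f ∝ √T, so the new frequency is 539.8·√0.944 = 524.4679 Hz.
f_beat = |524.4679 − 539.8| = 15.33 Hz.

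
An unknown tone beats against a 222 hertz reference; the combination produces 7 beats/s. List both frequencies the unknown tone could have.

|f − 222| = 7, so f = 222 ± 7.

215 Hz or 229 Hz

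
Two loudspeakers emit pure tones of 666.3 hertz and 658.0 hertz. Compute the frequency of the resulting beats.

The beat frequency equals the magnitude of the frequency difference.
|666.3 − 658.0| = 8.3 Hz.

8.3 Hz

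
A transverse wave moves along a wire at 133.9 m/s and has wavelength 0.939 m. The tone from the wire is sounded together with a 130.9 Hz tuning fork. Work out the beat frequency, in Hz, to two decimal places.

11.70 Hz

Source frequency f = v/λ = 133.9/0.939 = 142.5985 Hz.
f_beat = |142.5985 − 130.9| = 11.70 Hz.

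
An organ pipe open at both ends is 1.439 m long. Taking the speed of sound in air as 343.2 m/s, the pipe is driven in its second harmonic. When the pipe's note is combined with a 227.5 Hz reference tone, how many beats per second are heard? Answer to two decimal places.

11.00 Hz

Open pipe: f_n = n·v/(2L) = 2·343.2/(2·1.439) = 238.4990 Hz.
f_beat = |238.4990 − 227.5| = 11.00 Hz.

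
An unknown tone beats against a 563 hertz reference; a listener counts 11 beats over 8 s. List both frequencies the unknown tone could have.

Beat frequency = 11/8 = 1.375 Hz.
|f − 563| = 1.375, so f = 563 ± 1.375.

561.625 Hz or 564.375 Hz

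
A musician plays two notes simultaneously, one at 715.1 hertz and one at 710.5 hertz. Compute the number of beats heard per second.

f_beat = |f₁ − f₂|.
|715.1 − 710.5| = 4.6 Hz.

4.6 Hz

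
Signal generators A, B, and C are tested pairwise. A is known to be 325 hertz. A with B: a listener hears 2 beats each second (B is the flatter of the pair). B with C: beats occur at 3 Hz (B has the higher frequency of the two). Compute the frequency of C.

B is below A, so f_B = 325 − 2 = 323 Hz.
C is below B, so f_C = 323 − 3 = 320 Hz.

320 Hz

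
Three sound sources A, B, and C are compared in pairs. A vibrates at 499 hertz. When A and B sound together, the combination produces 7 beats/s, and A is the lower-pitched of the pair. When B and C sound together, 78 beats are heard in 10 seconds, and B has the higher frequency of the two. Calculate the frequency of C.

498.2 Hz

B is above A, so f_B = 499 + 7 = 506 Hz.
B–C: Beat frequency = 78/10 = 7.8 Hz.
C is below B, so f_C = 506 − 7.8 = 498.2 Hz.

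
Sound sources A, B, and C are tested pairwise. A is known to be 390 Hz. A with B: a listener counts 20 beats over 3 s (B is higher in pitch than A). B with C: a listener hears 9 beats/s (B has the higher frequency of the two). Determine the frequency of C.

A–B: Beat frequency = 20/3 = 6.6667 Hz.
B is above A, so f_B = 390 + 6.6667 = 396.6667 Hz.
C is below B, so f_C = 396.6667 − 9 = 387.6667 Hz.

387.6667 Hz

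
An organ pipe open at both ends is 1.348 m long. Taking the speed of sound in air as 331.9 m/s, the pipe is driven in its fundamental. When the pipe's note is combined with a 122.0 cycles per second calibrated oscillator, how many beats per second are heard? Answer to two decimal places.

1.11 Hz

Open pipe: f_n = n·v/(2L) = 1·331.9/(2·1.348) = 123.1083 Hz.
f_beat = |123.1083 − 122.0| = 1.11 Hz.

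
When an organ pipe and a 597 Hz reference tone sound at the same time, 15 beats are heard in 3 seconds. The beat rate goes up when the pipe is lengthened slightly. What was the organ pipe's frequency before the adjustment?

592 Hz

Beat frequency = 15/3 = 5 Hz.
|f − 597| = 5, so the organ pipe was at either 592 Hz or 602 Hz.
A longer pipe has a lower fundamental; the adjustment lowers the organ pipe's frequency.
The beat rate rose, so the adjustment moved the organ pipe further from 597 Hz — it was already below the reference.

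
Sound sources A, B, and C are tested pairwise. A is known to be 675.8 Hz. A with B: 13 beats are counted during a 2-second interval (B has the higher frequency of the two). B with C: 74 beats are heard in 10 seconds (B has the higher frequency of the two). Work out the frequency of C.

A–B: Beat frequency = 13/2 = 6.5 Hz.
B is above A, so f_B = 675.8 + 6.5 = 682.3 Hz.
B–C: Beat frequency = 74/10 = 7.4 Hz.
C is below B, so f_C = 682.3 − 7.4 = 674.9 Hz.

674.9 Hz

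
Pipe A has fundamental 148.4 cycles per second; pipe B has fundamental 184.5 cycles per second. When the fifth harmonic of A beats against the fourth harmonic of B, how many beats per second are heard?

Fifth harmonic of the first: 5·148.4 = 742.0 Hz.
Fourth harmonic of the second: 4·184.5 = 738.0 Hz.
f_beat = |742.0 − 738.0| = 4.0 Hz.

4.0 Hz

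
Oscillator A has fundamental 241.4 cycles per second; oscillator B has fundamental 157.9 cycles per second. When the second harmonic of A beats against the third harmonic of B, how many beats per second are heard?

9.1 Hz

Second harmonic of the first: 2·241.4 = 482.8 Hz.
Third harmonic of the second: 3·157.9 = 473.7 Hz.
f_beat = |482.8 − 473.7| = 9.1 Hz.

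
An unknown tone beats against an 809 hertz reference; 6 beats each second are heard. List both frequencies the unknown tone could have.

|f − 809| = 6, so f = 809 ± 6.

803 Hz or 815 Hz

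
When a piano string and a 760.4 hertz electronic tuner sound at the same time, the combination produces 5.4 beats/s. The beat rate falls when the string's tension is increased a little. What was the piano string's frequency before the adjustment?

|f − 760.4| = 5.4, so the piano string was at either 755 Hz or 765.8 Hz.
Higher tension means higher frequency; the adjustment raises the piano string's frequency.
The beat rate fell, so the adjustment moved the piano string toward 760.4 Hz — it must have started below the reference.

755 Hz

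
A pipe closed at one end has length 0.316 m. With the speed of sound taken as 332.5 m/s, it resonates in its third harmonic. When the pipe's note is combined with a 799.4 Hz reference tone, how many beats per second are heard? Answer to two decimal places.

Closed pipe (odd harmonics): f_n = n·v/(4L) = 3·332.5/(4·0.316) = 789.1614 Hz.
f_beat = |789.1614 − 799.4| = 10.24 Hz.

10.24 Hz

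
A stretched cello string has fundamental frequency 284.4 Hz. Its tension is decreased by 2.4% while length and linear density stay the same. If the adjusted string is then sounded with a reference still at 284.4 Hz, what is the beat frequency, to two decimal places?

3.43 Hz

For a string, f ∝ √T, so the new frequency is 284.4·√0.976 = 280.9665 Hz.
f_beat = |280.9665 − 284.4| = 3.43 Hz.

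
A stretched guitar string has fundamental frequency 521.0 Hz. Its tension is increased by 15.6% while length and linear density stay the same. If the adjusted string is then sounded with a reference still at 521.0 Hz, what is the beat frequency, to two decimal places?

39.17 Hz

For a string, f ∝ √T, so the new frequency is 521.0·√1.156 = 560.1659 Hz.
f_beat = |560.1659 − 521.0| = 39.17 Hz.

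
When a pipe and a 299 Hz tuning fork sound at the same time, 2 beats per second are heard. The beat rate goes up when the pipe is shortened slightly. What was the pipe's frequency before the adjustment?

|f − 299| = 2, so the pipe was at either 297 Hz or 301 Hz.
A shorter pipe has a higher fundamental; the adjustment raises the pipe's frequency.
The beat rate rose, so the adjustment moved the pipe further from 299 Hz — it was already above the reference.

301 Hz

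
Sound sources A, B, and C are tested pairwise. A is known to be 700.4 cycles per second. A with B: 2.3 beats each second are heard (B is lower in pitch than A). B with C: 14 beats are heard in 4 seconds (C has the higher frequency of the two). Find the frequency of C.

701.6 Hz

B is below A, so f_B = 700.4 − 2.3 = 698.1 Hz.
B–C: Beat frequency = 14/4 = 3.5 Hz.
C is above B, so f_C = 698.1 + 3.5 = 701.6 Hz.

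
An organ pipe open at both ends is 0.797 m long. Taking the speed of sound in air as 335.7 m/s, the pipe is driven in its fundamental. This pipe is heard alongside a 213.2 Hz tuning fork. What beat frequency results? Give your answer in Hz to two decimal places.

2.60 Hz

Open pipe: f_n = n·v/(2L) = 1·335.7/(2·0.797) = 210.6023 Hz.
f_beat = |210.6023 − 213.2| = 2.60 Hz.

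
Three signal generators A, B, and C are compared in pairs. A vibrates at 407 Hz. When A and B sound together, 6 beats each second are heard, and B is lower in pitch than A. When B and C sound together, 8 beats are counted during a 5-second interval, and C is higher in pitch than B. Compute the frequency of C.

402.6 Hz

B is below A, so f_B = 407 − 6 = 401 Hz.
B–C: Beat frequency = 8/5 = 1.6 Hz.
C is above B, so f_C = 401 + 1.6 = 402.6 Hz.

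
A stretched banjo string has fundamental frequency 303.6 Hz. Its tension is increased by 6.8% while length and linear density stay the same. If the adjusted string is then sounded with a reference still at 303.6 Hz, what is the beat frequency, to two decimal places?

For a string, f ∝ √T, so the new frequency is 303.6·√1.068 = 313.7526 Hz.
f_beat = |313.7526 − 303.6| = 10.15 Hz.

10.15 Hz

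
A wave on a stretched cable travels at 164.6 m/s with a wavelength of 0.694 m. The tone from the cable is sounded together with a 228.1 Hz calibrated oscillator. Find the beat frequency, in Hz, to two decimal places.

Source frequency f = v/λ = 164.6/0.694 = 237.1758 Hz.
f_beat = |237.1758 − 228.1| = 9.08 Hz.

9.08 Hz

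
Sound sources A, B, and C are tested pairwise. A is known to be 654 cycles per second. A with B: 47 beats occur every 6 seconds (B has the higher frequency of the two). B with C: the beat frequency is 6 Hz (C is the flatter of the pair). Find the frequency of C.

655.8333 Hz

A–B: Beat frequency = 47/6 = 7.8333 Hz.
B is above A, so f_B = 654 + 7.8333 = 661.8333 Hz.
C is below B, so f_C = 661.8333 − 6 = 655.8333 Hz.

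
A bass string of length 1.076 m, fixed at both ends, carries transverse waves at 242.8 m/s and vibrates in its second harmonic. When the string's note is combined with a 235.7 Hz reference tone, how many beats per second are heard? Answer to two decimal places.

For a string fixed at both ends, f_n = n·v/(2L) = 2·242.8/(2·1.076) = 225.6506 Hz.
f_beat = |225.6506 − 235.7| = 10.05 Hz.

10.05 Hz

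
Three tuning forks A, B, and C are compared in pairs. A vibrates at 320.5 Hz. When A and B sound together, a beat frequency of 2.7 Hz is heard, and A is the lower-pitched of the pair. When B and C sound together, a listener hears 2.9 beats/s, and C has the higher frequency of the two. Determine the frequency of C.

B is above A, so f_B = 320.5 + 2.7 = 323.2 Hz.
C is above B, so f_C = 323.2 + 2.9 = 326.1 Hz.

326.1 Hz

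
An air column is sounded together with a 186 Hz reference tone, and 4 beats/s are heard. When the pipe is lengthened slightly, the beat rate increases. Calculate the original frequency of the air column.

|f − 186| = 4, so the air column was at either 182 Hz or 190 Hz.
A longer pipe has a lower fundamental; the adjustment lowers the air column's frequency.
The beat rate rose, so the adjustment moved the air column further from 186 Hz — it was already below the reference.

182 Hz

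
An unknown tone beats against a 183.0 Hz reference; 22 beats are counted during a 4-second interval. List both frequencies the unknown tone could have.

Beat frequency = 22/4 = 5.5 Hz.
|f − 183.0| = 5.5, so f = 183.0 ± 5.5.

177.5 Hz or 188.5 Hz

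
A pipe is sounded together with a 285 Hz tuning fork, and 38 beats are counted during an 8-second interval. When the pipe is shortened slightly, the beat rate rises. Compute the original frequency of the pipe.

Beat frequency = 38/8 = 4.75 Hz.
|f − 285| = 4.75, so the pipe was at either 280.25 Hz or 289.75 Hz.
A shorter pipe has a higher fundamental; the adjustment raises the pipe's frequency.
The beat rate rose, so the adjustment moved the pipe further from 285 Hz — it was already above the reference.

289.75 Hz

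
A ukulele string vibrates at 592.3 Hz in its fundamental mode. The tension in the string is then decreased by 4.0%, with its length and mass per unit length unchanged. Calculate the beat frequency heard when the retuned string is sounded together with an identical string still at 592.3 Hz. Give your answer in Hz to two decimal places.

11.97 Hz

For a string, f ∝ √T, so the new frequency is 592.3·√0.960 = 580.3331 Hz.
f_beat = |580.3331 − 592.3| = 11.97 Hz.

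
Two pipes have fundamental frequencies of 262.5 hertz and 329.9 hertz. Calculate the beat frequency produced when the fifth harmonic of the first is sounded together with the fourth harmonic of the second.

7.1 Hz

Fifth harmonic of the first: 5·262.5 = 1312.5 Hz.
Fourth harmonic of the second: 4·329.9 = 1319.6 Hz.
f_beat = |1312.5 − 1319.6| = 7.1 Hz.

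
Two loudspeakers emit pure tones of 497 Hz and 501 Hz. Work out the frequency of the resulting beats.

Beats arise from superposition of two nearby frequencies; the beat rate is |f₁ − f₂|.
|497 − 501| = 4 Hz.

4 Hz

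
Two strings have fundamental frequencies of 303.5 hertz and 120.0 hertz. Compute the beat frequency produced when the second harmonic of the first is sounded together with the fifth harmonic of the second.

Second harmonic of the first: 2·303.5 = 607.0 Hz.
Fifth harmonic of the second: 5·120.0 = 600.0 Hz.
f_beat = |607.0 − 600.0| = 7.0 Hz.

7.0 Hz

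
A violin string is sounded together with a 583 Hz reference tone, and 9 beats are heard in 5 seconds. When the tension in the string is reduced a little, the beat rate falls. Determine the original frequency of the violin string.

584.8 Hz

Beat frequency = 9/5 = 1.8 Hz.
|f − 583| = 1.8, so the violin string was at either 581.2 Hz or 584.8 Hz.
Lower tension means lower frequency; the adjustment lowers the violin string's frequency.
The beat rate fell, so the adjustment moved the violin string toward 583 Hz — it must have started above the reference.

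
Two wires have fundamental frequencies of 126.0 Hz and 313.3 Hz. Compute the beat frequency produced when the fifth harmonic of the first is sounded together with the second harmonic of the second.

3.4 Hz

Fifth harmonic of the first: 5·126.0 = 630.0 Hz.
Second harmonic of the second: 2·313.3 = 626.6 Hz.
f_beat = |630.0 − 626.6| = 3.4 Hz.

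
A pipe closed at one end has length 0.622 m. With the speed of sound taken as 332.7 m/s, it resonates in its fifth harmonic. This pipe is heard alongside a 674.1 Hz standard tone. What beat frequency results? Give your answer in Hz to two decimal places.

Closed pipe (odd harmonics): f_n = n·v/(4L) = 5·332.7/(4·0.622) = 668.6093 Hz.
f_beat = |668.6093 − 674.1| = 5.49 Hz.

5.49 Hz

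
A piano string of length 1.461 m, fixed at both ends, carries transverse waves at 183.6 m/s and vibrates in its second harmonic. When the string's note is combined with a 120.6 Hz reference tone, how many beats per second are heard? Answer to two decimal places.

For a string fixed at both ends, f_n = n·v/(2L) = 2·183.6/(2·1.461) = 125.6674 Hz.
f_beat = |125.6674 − 120.6| = 5.07 Hz.

5.07 Hz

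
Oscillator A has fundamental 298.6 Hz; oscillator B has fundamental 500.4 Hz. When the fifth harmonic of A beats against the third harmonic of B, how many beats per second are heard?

8.2 Hz

Fifth harmonic of the first: 5·298.6 = 1493.0 Hz.
Third harmonic of the second: 3·500.4 = 1501.2 Hz.
f_beat = |1493.0 − 1501.2| = 8.2 Hz.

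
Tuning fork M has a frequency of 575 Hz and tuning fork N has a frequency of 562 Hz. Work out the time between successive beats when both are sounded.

f_beat = |575 − 562| = 13 Hz.
Beat period T = 1 / f_beat = 1 / 13 s.

0.077 s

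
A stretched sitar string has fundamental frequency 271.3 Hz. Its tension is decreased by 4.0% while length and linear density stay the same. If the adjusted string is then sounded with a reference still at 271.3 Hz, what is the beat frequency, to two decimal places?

For a string, f ∝ √T, so the new frequency is 271.3·√0.960 = 265.8186 Hz.
f_beat = |265.8186 − 271.3| = 5.48 Hz.

5.48 Hz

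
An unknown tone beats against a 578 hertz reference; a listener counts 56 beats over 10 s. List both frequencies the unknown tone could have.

572.4 Hz or 583.6 Hz

Beat frequency = 56/10 = 5.6 Hz.
|f − 578| = 5.6, so f = 578 ± 5.6.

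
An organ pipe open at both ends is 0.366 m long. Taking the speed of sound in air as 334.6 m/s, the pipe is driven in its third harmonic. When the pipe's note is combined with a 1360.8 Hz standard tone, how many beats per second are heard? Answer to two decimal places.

Open pipe: f_n = n·v/(2L) = 3·334.6/(2·0.366) = 1371.3115 Hz.
f_beat = |1371.3115 − 1360.8| = 10.51 Hz.

10.51 Hz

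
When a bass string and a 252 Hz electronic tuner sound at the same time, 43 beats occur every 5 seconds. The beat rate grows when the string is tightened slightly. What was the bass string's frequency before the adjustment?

260.6 Hz

Beat frequency = 43/5 = 8.6 Hz.
|f − 252| = 8.6, so the bass string was at either 243.4 Hz or 260.6 Hz.
Increasing tension raises a string's frequency; the adjustment raises the bass string's frequency.
The beat rate rose, so the adjustment moved the bass string further from 252 Hz — it was already above the reference.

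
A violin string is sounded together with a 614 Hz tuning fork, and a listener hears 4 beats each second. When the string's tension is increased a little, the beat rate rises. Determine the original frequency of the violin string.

|f − 614| = 4, so the violin string was at either 610 Hz or 618 Hz.
Higher tension means higher frequency; the adjustment raises the violin string's frequency.
The beat rate rose, so the adjustment moved the violin string further from 614 Hz — it was already above the reference.

618 Hz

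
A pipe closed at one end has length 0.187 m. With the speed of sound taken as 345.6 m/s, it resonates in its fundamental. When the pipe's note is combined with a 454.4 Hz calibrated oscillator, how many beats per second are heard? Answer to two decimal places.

7.63 Hz

Closed pipe (odd harmonics): f_n = n·v/(4L) = 1·345.6/(4·0.187) = 462.0321 Hz.
f_beat = |462.0321 − 454.4| = 7.63 Hz.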